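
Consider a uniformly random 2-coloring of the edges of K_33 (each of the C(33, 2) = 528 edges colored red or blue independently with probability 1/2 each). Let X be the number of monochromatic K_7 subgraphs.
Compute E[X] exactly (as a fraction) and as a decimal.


Let X = Σ_S X_S over the C(33, 7) = 4272048 subsets S of size 7, where X_S = 1 if the K_7 on S is monochromatic.
For a fixed S, the K_7 on S has C(7, 2) = 21 edges. P[all 21 edges red] = (1/2)^21, and likewise for blue, so P[monochromatic] = 2·(1/2)^21 = 2^{1 − 21} = 1/1048576.
Summing: E[X] = C(33, 7) · 2^{1 − 21} = 4272048 · 1/1048576 = 267003/65536.
Numerically: E[X] ≈ 4.07414.

E[X] = C(33,7)·2^(1−C(7,2)) = 267003/65536 ≈ 4.07414.


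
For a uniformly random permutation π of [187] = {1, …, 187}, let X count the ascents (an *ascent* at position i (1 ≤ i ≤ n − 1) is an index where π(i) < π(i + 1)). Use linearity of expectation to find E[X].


Write X = Σ X_I over i = 1, …, 186, with X_I the indicator of one ascent.
There are 186 indicators.
For each fixed i, the pair (π(i), π(i+1)) is a uniformly random ordered pair of distinct values from {1, …, 187}; by symmetry P[π(i) < π(i+1)] = 1/2.
By linearity: E[X] = 186 · (1/2) = (187 − 1) · (1/2) = 93 ≈ 93.000000.

E[X] = 93 = 93.000000.


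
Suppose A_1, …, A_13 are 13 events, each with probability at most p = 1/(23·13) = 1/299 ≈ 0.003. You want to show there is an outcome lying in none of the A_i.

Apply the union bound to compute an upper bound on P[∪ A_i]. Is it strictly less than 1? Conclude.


Union bound: P[∪_{i=1}^{13} A_i] ≤ Σ_i P[A_i] ≤ 13·p = 13·(1/299) = 1/23.
Numerically: 1/23 ≈ 0.043.
Is 1/23 < 1? YES.
Since P[∪ A_i] ≤ 1/23 < 1, the complement has P[∩ A_i^c] ≥ 1 − 1/23 = 22/23 > 0, so some outcome avoids every A_i.

13·p = 1/23 ≈ 0.043; existence CERTIFIED by the union bound.


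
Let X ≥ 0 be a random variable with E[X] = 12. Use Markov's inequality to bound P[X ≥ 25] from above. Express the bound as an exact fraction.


μ = E[X] = 12, a = 25.
Markov: P[X ≥ 25] ≤ μ/a = (12)/25 = 12/25.
Numerically: ≈ 0.48000.
(Since a = 25 > μ = 12.00000, the bound 12/25 is < 1 and informative.)

P[X ≥ 25] ≤ 12/25 ≈ 0.48000.


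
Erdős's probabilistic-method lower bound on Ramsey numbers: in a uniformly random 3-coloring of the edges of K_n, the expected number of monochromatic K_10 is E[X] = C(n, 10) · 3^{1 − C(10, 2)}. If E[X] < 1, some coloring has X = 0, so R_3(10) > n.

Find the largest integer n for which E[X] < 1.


We need C(n, 10) · 3^{1 − 45} < 1, i.e. C(n, 10) < 3^{45 − 1} = 984770902183611232881.
Check values of n near the boundary:
  n = 571: C(571, 10) = 937951290893172842001; 937951290893172842001 < 984770902183611232881? YES
  n = 572: C(572, 10) = 954640815642161682606; 954640815642161682606 < 984770902183611232881? YES
  n = 573: C(573, 10) = 971597135635805762226; 971597135635805762226 < 984770902183611232881? YES
  n = 574: C(574, 10) = 988824035203816502691; 988824035203816502691 < 984770902183611232881? NO
The largest n with C(n, 10) < 984770902183611232881 is n = 573 (where E[X] = 35985079097622435638/36472996377170786403 ≈ 0.987). Hence R_3(10) > 573, i.e. R_3(10) ≥ 574.

Largest n = 573; hence R_3(10) > 573.


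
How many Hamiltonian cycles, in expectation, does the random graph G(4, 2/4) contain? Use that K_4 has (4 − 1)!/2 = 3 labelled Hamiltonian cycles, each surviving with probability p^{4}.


K_4 has (4 − 1)!/2 = 3 labelled Hamiltonian cycles.
For each such Hamiltonian cycle H, let X_H = 1 if all 4 edges of H are present in G. Then P[X_H = 1] = p^{4} = (1/2)^{4} = 1/16.
Summing the indicators: E[X] = Σ_H E[X_H] = 3 · p^{4} = 3 · 1/16 = 3/16.
Numerically: E[X] ≈ 0.1875.

E[X] = 3 · (1/2)^{4} = 3/16 ≈ 0.1875.


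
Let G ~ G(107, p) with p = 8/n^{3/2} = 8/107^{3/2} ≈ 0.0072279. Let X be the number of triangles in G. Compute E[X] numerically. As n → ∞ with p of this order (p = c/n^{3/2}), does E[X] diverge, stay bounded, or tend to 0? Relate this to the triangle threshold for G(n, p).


Number of potential triangles: C(107, 3) = 198485.
Each occurs with probability p³ ≈ (0.0072279)³ ≈ 3.7760954e-07.
By linearity: E[X] = C(107, 3)·p³ ≈ 198485 · 3.7760954e-07 ≈ 0.07495.
Since α = 3/2 > 1, p = c/n^{3/2} = o(1/n) is below the triangle threshold p ~ 1/n. Asymptotically E[X] ~ (c³/6)·n^{3(1−α)} = (8³/6)·n^{-1.5} → 0, so by Markov's inequality G has no triangles w.h.p.

E[X] ≈ 0.07495; in regime p = Θ(1/n^{3/2}) E[X] tends to 0 (below the triangle threshold p ~ 1/n).


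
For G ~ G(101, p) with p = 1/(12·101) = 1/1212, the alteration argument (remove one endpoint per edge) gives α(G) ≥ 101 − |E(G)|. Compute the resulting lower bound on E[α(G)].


E[|E(G)|] = C(101, 2)·p = 5050 · (1/1212) = 25/6.
E[α(G)] ≥ n − E[|E(G)|] = 101 − 25/6 = 581/6.
Numerically: ≈ 96.8333.
(This is only a lower bound; the true E[α(G)] may be larger.)

E[α(G)] ≥ 581/6 ≈ 96.8333.


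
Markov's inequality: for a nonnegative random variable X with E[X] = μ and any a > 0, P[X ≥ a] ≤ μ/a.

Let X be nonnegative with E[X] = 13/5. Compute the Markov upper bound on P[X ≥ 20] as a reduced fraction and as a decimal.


μ = E[X] = 13/5, a = 20.
Markov: P[X ≥ 20] ≤ μ/a = (13/5)/20 = 13/100.
Numerically: ≈ 0.130000.
(Since a = 20 > μ = 2.600000, the bound 13/100 is < 1 and informative.)

P[X ≥ 20] ≤ 13/100 ≈ 0.130000.


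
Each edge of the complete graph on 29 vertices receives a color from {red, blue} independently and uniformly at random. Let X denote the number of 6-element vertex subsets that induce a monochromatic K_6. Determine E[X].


Let X = Σ_S X_S over the C(29, 6) = 475020 subsets S of size 6, where X_S = 1 if the K_6 on S is monochromatic.
For a fixed S, the K_6 on S has C(6, 2) = 15 edges. P[all 15 edges red] = (1/2)^15, and likewise for blue, so P[monochromatic] = 2·(1/2)^15 = 2^{1 − 15} = 1/16384.
By linearity: E[X] = C(29, 6) · 2^{1 − 15} = 475020 · 1/16384 = 118755/4096.
Numerically: E[X] ≈ 28.993.

E[X] = C(29,6)·2^(1−C(6,2)) = 118755/4096 ≈ 28.993.


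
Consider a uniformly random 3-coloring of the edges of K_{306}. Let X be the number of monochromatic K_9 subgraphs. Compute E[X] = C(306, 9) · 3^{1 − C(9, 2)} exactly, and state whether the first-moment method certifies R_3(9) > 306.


E[X] = C(306, 9) · 3^{1 − 36} = 57564745737892900 · 3^{−35} = 57564745737892900/50031545098999707.
As a reduced fraction: E[X] = 57564745737892900/50031545098999707 ≈ 1.1506.
Is E[X] < 1? NO.
Since E[X] ≥ 1, the first-moment bound is inconclusive at n = 306; it does NOT by itself certify R_3(9) > 306.

E[X] = 57564745737892900/50031545098999707 ≈ 1.1506; E[X] ≥ 1; first-moment method inconclusive here.


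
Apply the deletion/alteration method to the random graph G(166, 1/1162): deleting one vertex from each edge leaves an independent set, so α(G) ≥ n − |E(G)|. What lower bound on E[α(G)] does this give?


E[|E(G)|] = C(166, 2)·p = 13695 · (1/1162) = 165/14.
E[α(G)] ≥ n − E[|E(G)|] = 166 − 165/14 = 2159/14.
Numerically: ≈ 154.2143.
(This is only a lower bound; the true E[α(G)] may be larger.)

E[α(G)] ≥ 2159/14 ≈ 154.2143.


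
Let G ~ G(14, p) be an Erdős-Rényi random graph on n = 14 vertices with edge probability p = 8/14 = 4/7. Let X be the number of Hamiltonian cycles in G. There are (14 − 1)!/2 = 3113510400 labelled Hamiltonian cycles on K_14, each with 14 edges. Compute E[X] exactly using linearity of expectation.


K_14 has (14 − 1)!/2 = 3113510400 labelled Hamiltonian cycles.
For each such Hamiltonian cycle H, let X_H = 1 if all 14 edges of H are present in G. Then P[X_H = 1] = p^{14} = (4/7)^{14} = 268435456/678223072849.
By linearity: E[X] = Σ_H E[X_H] = 3113510400 · p^{14} = 3113510400 · 268435456/678223072849 = 119396654854963200/96889010407.
Numerically: E[X] ≈ 1.2323e+06.

E[X] = 3113510400 · (4/7)^{14} = 119396654854963200/96889010407 ≈ 1.2323e+06.


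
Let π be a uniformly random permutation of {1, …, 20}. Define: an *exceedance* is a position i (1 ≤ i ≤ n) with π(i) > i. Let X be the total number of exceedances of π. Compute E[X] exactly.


Write X = Σ_{i=1}^{20} X_i, where X_i = 1_{π(i) > i}.
For each fixed i, π(i) is uniform over {1, …, 20} (marginal of a uniform permutation), so P[π(i) > i] = (n − i)/n. Summing: Σ_{i=1}^{20} (n − i)/n = (0 + 1 + … + 19)/20 = 20(20 − 1)/(2·20) = (20 − 1)/2.
Hence E[X] = Σ_{i=1}^{20} (20 − i)/20 = 19/2 ≈ 9.5000.

E[X] = 19/2 = 9.5000.


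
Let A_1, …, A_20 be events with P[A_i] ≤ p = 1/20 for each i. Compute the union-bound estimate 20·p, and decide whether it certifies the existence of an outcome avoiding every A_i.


Union bound: P[∪_{i=1}^{20} A_i] ≤ Σ_i P[A_i] ≤ 20·p = 20·(1/20) = 1.
Numerically: 1 ≈ 1.0000.
Is 1 < 1? NO.
Since the bound 1 is ≥ 1, the union bound is uninformative here; it does NOT by itself certify existence.

20·p = 1 ≈ 1.0000; existence NOT certified by the union bound.


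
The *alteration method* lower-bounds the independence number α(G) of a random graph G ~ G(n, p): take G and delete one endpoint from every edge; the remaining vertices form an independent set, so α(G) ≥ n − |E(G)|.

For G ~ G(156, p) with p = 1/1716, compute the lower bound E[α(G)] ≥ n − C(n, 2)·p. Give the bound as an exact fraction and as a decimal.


E[|E(G)|] = C(156, 2)·p = 12090 · (1/1716) = 155/22.
E[α(G)] ≥ n − E[|E(G)|] = 156 − 155/22 = 3277/22.
Numerically: ≈ 148.9545.
(This is only a lower bound; the true E[α(G)] may be larger.)

E[α(G)] ≥ 3277/22 ≈ 148.9545.


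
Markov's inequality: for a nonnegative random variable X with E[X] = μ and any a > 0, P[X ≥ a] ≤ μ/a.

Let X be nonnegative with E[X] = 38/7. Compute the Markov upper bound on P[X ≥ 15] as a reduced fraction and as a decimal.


μ = E[X] = 38/7, a = 15.
Markov: P[X ≥ 15] ≤ μ/a = (38/7)/15 = 38/105.
Numerically: ≈ 0.362.
(Since a = 15 > μ = 5.429, the bound 38/105 is < 1 and informative.)

P[X ≥ 15] ≤ 38/105 ≈ 0.362.


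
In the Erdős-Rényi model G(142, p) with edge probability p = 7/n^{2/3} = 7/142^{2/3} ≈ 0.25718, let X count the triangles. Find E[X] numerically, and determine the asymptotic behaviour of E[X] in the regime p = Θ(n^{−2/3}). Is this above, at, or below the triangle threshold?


Number of potential triangles: C(142, 3) = 467180.
Each occurs with probability p³ ≈ (0.25718)³ ≈ 1.7010514e-02.
By linearity: E[X] = C(142, 3)·p³ ≈ 467180 · 1.7010514e-02 ≈ 7946.97183.
Since α = 2/3 < 1, p = c/n^{2/3} ≫ 1/n is above the triangle threshold p ~ 1/n. Asymptotically E[X] ~ (c³/6)·n^{3(1−α)} = (7³/6)·n^{1} → ∞; triangles are abundant w.h.p.

E[X] ≈ 7946.97183; in regime p = Θ(1/n^{2/3}) E[X] diverges (above the triangle threshold p ~ 1/n).


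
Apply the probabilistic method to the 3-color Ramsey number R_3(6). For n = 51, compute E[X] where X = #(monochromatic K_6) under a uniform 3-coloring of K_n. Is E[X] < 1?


E[X] = C(51, 6) · 3^{1 − 15} = 18009460 · 3^{−14} = 18009460/4782969.
As a reduced fraction: E[X] = 18009460/4782969 ≈ 3.765.
Is E[X] < 1? NO.
Since E[X] ≥ 1, the first-moment bound is inconclusive at n = 51; it does NOT by itself certify R_3(6) > 51.

E[X] = 18009460/4782969 ≈ 3.765; E[X] ≥ 1; first-moment method inconclusive here.


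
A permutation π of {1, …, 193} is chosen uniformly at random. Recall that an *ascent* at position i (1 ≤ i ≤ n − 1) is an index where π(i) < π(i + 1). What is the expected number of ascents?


Write X = Σ X_I over i = 1, …, 192, with X_I the indicator of one ascent.
There are 192 indicators.
For each fixed i, the pair (π(i), π(i+1)) is a uniformly random ordered pair of distinct values from {1, …, 193}; by symmetry P[π(i) < π(i+1)] = 1/2.
By linearity: E[X] = 192 · (1/2) = (193 − 1) · (1/2) = 96 ≈ 96.0000.

E[X] = 96 = 96.0000.


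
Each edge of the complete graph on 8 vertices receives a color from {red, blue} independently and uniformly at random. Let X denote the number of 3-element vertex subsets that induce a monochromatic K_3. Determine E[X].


Let X = Σ_S X_S over the C(8, 3) = 56 subsets S of size 3, where X_S = 1 if the K_3 on S is monochromatic.
For a fixed S, the K_3 on S has C(3, 2) = 3 edges. P[all 3 edges red] = (1/2)^3, and likewise for blue, so P[monochromatic] = 2·(1/2)^3 = 2^{1 − 3} = 1/4.
By linearity of expectation: E[X] = C(8, 3) · 2^{1 − 3} = 56 · 1/4 = 14.
Numerically: E[X] ≈ 14.00000.

E[X] = C(8,3)·2^(1−C(3,2)) = 14 ≈ 14.00000.


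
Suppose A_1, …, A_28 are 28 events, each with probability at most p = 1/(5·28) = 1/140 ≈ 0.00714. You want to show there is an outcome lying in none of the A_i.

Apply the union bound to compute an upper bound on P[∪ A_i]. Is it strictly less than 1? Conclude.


Union bound: P[∪_{i=1}^{28} A_i] ≤ Σ_i P[A_i] ≤ 28·p = 28·(1/140) = 1/5.
Numerically: 1/5 ≈ 0.20000.
Is 1/5 < 1? YES.
Since P[∪ A_i] ≤ 1/5 < 1, the complement has P[∩ A_i^c] ≥ 1 − 1/5 = 4/5 > 0, so some outcome avoids every A_i.

28·p = 1/5 ≈ 0.20000; existence CERTIFIED by the union bound.


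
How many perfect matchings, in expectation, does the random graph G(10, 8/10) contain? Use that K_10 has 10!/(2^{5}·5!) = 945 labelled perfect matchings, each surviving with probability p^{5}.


K_10 has 10!/(2^{5}·5!) = 945 labelled perfect matchings.
For each such perfect matching H, let X_H = 1 if all 5 edges of H are present in G. Then P[X_H = 1] = p^{5} = (4/5)^{5} = 1024/3125.
Summing the indicators: E[X] = Σ_H E[X_H] = 945 · p^{5} = 945 · 1024/3125 = 193536/625.
Numerically: E[X] ≈ 309.7.

E[X] = 945 · (4/5)^{5} = 193536/625 ≈ 309.7.


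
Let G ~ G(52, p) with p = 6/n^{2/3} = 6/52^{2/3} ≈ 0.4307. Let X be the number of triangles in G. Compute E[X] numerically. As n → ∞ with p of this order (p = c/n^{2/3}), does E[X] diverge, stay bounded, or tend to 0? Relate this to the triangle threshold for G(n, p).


Number of potential triangles: C(52, 3) = 22100.
Each occurs with probability p³ ≈ (0.4307)³ ≈ 7.988166e-02.
By linearity: E[X] = C(52, 3)·p³ ≈ 22100 · 7.988166e-02 ≈ 1765.3846.
Since α = 2/3 < 1, p = c/n^{2/3} ≫ 1/n is above the triangle threshold p ~ 1/n. Asymptotically E[X] ~ (c³/6)·n^{3(1−α)} = (6³/6)·n^{1} → ∞; triangles are abundant w.h.p.

E[X] ≈ 1765.3846; in regime p = Θ(1/n^{2/3}) E[X] diverges (above the triangle threshold p ~ 1/n).


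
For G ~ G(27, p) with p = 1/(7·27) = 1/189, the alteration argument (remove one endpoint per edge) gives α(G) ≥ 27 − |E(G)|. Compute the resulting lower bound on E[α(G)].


E[|E(G)|] = C(27, 2)·p = 351 · (1/189) = 13/7.
E[α(G)] ≥ n − E[|E(G)|] = 27 − 13/7 = 176/7.
Numerically: ≈ 25.1429.
(This is only a lower bound; the true E[α(G)] may be larger.)

E[α(G)] ≥ 176/7 ≈ 25.1429.


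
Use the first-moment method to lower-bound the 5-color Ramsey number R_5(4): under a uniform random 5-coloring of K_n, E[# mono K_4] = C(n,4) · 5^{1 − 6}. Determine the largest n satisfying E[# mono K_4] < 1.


We need C(n, 4) · 5^{1 − 6} < 1, i.e. C(n, 4) < 5^{6 − 1} = 3125.
Check values of n near the boundary:
  n = 15: C(15, 4) = 1365; 1365 < 3125? YES
  n = 16: C(16, 4) = 1820; 1820 < 3125? YES
  n = 17: C(17, 4) = 2380; 2380 < 3125? YES
  n = 18: C(18, 4) = 3060; 3060 < 3125? YES
  n = 19: C(19, 4) = 3876; 3876 < 3125? NO
  n = 20: C(20, 4) = 4845; 4845 < 3125? NO
  n = 21: C(21, 4) = 5985; 5985 < 3125? NO
The largest n with C(n, 4) < 3125 is n = 18 (where E[X] = 612/625 ≈ 0.9792). Hence R_5(4) > 18, i.e. R_5(4) ≥ 19.

Largest n = 18; hence R_5(4) > 18.


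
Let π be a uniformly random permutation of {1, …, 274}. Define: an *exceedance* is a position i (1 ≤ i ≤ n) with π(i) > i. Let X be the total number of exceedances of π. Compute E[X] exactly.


Write X = Σ_{i=1}^{274} X_i, where X_i = 1_{π(i) > i}.
For each fixed i, π(i) is uniform over {1, …, 274} (marginal of a uniform permutation), so P[π(i) > i] = (n − i)/n. Summing: Σ_{i=1}^{274} (n − i)/n = (0 + 1 + … + 273)/274 = 274(274 − 1)/(2·274) = (274 − 1)/2.
Hence E[X] = Σ_{i=1}^{274} (274 − i)/274 = 273/2 ≈ 136.50000.

E[X] = 273/2 = 136.50000.


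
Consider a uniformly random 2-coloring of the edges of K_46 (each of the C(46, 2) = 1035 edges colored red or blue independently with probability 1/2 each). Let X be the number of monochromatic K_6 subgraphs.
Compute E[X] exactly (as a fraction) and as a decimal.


Let X = Σ_S X_S over the C(46, 6) = 9366819 subsets S of size 6, where X_S = 1 if the K_6 on S is monochromatic.
For a fixed S, the K_6 on S has C(6, 2) = 15 edges. P[all 15 edges red] = (1/2)^15, and likewise for blue, so P[monochromatic] = 2·(1/2)^15 = 2^{1 − 15} = 1/16384.
By linearity of expectation: E[X] = C(46, 6) · 2^{1 − 15} = 9366819 · 1/16384 = 9366819/16384.
Numerically: E[X] ≈ 571.70526.

E[X] = C(46,6)·2^(1−C(6,2)) = 9366819/16384 ≈ 571.70526.


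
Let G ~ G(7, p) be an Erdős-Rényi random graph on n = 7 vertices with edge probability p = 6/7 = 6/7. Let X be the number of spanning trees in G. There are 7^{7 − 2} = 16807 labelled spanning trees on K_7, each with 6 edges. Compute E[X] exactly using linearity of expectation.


K_7 has 7^{7 − 2} = 16807 labelled spanning trees.
For each such spanning tree H, let X_H = 1 if all 6 edges of H are present in G. Then P[X_H = 1] = p^{6} = (6/7)^{6} = 46656/117649.
By linearity: E[X] = Σ_H E[X_H] = 16807 · p^{6} = 16807 · 46656/117649 = 46656/7.
Numerically: E[X] ≈ 6665.14.

E[X] = 16807 · (6/7)^{6} = 46656/7 ≈ 6665.14.


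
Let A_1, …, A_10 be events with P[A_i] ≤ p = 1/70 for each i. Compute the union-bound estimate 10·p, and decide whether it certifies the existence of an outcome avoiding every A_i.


Union bound: P[∪_{i=1}^{10} A_i] ≤ Σ_i P[A_i] ≤ 10·p = 10·(1/70) = 1/7.
Numerically: 1/7 ≈ 0.1428571.
Is 1/7 < 1? YES.
Since P[∪ A_i] ≤ 1/7 < 1, the complement has P[∩ A_i^c] ≥ 1 − 1/7 = 6/7 > 0, so some outcome avoids every A_i.

10·p = 1/7 ≈ 0.1428571; existence CERTIFIED by the union bound.


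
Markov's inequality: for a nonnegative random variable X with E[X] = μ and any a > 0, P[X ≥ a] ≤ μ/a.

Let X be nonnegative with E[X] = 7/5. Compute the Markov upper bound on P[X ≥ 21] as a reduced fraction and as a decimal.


μ = E[X] = 7/5, a = 21.
Markov: P[X ≥ 21] ≤ μ/a = (7/5)/21 = 1/15.
Numerically: ≈ 0.067.
(Since a = 21 > μ = 1.400, the bound 1/15 is < 1 and informative.)

P[X ≥ 21] ≤ 1/15 ≈ 0.067.


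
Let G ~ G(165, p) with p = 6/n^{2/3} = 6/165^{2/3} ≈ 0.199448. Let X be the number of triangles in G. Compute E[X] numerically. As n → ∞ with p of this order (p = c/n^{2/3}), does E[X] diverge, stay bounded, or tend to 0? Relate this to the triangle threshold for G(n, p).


Number of potential triangles: C(165, 3) = 735130.
Each occurs with probability p³ ≈ (0.199448)³ ≈ 7.93388430e-03.
By linearity: E[X] = C(165, 3)·p³ ≈ 735130 · 7.93388430e-03 ≈ 5832.436364.
Since α = 2/3 < 1, p = c/n^{2/3} ≫ 1/n is above the triangle threshold p ~ 1/n. Asymptotically E[X] ~ (c³/6)·n^{3(1−α)} = (6³/6)·n^{1} → ∞; triangles are abundant w.h.p.

E[X] ≈ 5832.436364; in regime p = Θ(1/n^{2/3}) E[X] diverges (above the triangle threshold p ~ 1/n).


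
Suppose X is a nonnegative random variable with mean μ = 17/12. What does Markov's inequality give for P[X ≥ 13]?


μ = E[X] = 17/12, a = 13.
Markov: P[X ≥ 13] ≤ μ/a = (17/12)/13 = 17/156.
Numerically: ≈ 0.1090.
(Since a = 13 > μ = 1.4167, the bound 17/156 is < 1 and informative.)

P[X ≥ 13] ≤ 17/156 ≈ 0.1090.


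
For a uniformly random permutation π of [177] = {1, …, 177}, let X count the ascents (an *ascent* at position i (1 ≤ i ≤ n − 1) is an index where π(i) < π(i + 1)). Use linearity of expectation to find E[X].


Write X = Σ X_I over i = 1, …, 176, with X_I the indicator of one ascent.
There are 176 indicators.
For each fixed i, the pair (π(i), π(i+1)) is a uniformly random ordered pair of distinct values from {1, …, 177}; by symmetry P[π(i) < π(i+1)] = 1/2.
By linearity: E[X] = 176 · (1/2) = (177 − 1) · (1/2) = 88 ≈ 88.0000.

E[X] = 88 = 88.0000.


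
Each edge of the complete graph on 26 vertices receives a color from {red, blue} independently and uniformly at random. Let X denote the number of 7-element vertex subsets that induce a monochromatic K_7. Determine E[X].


Let X = Σ_S X_S over the C(26, 7) = 657800 subsets S of size 7, where X_S = 1 if the K_7 on S is monochromatic.
For a fixed S, the K_7 on S has C(7, 2) = 21 edges. P[all 21 edges red] = (1/2)^21, and likewise for blue, so P[monochromatic] = 2·(1/2)^21 = 2^{1 − 21} = 1/1048576.
By linearity: E[X] = C(26, 7) · 2^{1 − 21} = 657800 · 1/1048576 = 82225/131072.
Numerically: E[X] ≈ 0.62733.

E[X] = C(26,7)·2^(1−C(7,2)) = 82225/131072 ≈ 0.62733.


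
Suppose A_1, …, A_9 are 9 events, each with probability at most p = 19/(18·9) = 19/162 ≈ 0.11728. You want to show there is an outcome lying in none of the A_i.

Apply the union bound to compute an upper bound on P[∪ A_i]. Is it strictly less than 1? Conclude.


Union bound: P[∪_{i=1}^{9} A_i] ≤ Σ_i P[A_i] ≤ 9·p = 9·(19/162) = 19/18.
Numerically: 19/18 ≈ 1.05556.
Is 19/18 < 1? NO.
Since the bound 19/18 is ≥ 1, the union bound is uninformative here; it does NOT by itself certify existence.

9·p = 19/18 ≈ 1.05556; existence NOT certified by the union bound.


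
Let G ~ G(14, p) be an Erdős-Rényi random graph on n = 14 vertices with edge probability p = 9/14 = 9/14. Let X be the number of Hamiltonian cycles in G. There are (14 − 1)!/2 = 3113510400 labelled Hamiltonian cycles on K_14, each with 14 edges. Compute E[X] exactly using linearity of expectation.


K_14 has (14 − 1)!/2 = 3113510400 labelled Hamiltonian cycles.
For each such Hamiltonian cycle H, let X_H = 1 if all 14 edges of H are present in G. Then P[X_H = 1] = p^{14} = (9/14)^{14} = 22876792454961/11112006825558016.
By linearity of expectation: E[X] = Σ_H E[X_H] = 3113510400 · p^{14} = 3113510400 · 22876792454961/11112006825558016 = 19873641525435994725/3100448333024.
Numerically: E[X] ≈ 6.41e+06.

E[X] = 3113510400 · (9/14)^{14} = 19873641525435994725/3100448333024 ≈ 6.41e+06.


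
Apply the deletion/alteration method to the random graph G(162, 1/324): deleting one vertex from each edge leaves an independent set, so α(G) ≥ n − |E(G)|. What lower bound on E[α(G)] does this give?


E[|E(G)|] = C(162, 2)·p = 13041 · (1/324) = 161/4.
E[α(G)] ≥ n − E[|E(G)|] = 162 − 161/4 = 487/4.
Numerically: ≈ 121.750.
(This is only a lower bound; the true E[α(G)] may be larger.)

E[α(G)] ≥ 487/4 ≈ 121.750.


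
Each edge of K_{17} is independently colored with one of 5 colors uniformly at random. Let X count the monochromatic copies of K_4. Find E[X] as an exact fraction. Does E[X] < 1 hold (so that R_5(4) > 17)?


E[X] = C(17, 4) · 5^{1 − 6} = 2380 · 5^{−5} = 2380/3125.
As a reduced fraction: E[X] = 476/625 ≈ 0.761600.
Is E[X] < 1? YES.
Since E[X] < 1, there exists a 5-coloring of K_{17} with no monochromatic K_4; hence R_5(4) > 17.

E[X] = 476/625 ≈ 0.761600; E[X] < 1, so R_5(4) > 17.


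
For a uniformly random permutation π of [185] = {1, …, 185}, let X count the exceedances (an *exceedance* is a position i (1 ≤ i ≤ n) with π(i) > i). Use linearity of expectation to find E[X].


Write X = Σ_{i=1}^{185} X_i, where X_i = 1_{π(i) > i}.
For each fixed i, π(i) is uniform over {1, …, 185} (marginal of a uniform permutation), so P[π(i) > i] = (n − i)/n. Summing: Σ_{i=1}^{185} (n − i)/n = (0 + 1 + … + 184)/185 = 185(185 − 1)/(2·185) = (185 − 1)/2.
Hence E[X] = Σ_{i=1}^{185} (185 − i)/185 = 92 ≈ 92.00000.

E[X] = 92 = 92.00000.


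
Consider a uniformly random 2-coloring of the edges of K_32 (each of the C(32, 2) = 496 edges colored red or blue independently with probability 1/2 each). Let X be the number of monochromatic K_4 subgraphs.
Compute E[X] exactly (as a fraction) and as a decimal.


Let X = Σ_S X_S over the C(32, 4) = 35960 subsets S of size 4, where X_S = 1 if the K_4 on S is monochromatic.
For a fixed S, the K_4 on S has C(4, 2) = 6 edges. P[all 6 edges red] = (1/2)^6, and likewise for blue, so P[monochromatic] = 2·(1/2)^6 = 2^{1 − 6} = 1/32.
By linearity of expectation: E[X] = C(32, 4) · 2^{1 − 6} = 35960 · 1/32 = 4495/4.
Numerically: E[X] ≈ 1123.75000.

E[X] = C(32,4)·2^(1−C(4,2)) = 4495/4 ≈ 1123.75000.


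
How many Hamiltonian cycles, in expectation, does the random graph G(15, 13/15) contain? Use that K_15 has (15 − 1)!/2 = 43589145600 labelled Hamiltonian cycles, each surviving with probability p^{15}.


K_15 has (15 − 1)!/2 = 43589145600 labelled Hamiltonian cycles.
For each such Hamiltonian cycle H, let X_H = 1 if all 15 edges of H are present in G. Then P[X_H = 1] = p^{15} = (13/15)^{15} = 51185893014090757/437893890380859375.
Summing the indicators: E[X] = Σ_H E[X_H] = 43589145600 · p^{15} = 43589145600 · 51185893014090757/437893890380859375 = 367267381606127548722176/72081298828125.
Numerically: E[X] ≈ 5.1e+09.

E[X] = 43589145600 · (13/15)^{15} = 367267381606127548722176/72081298828125 ≈ 5.1e+09.


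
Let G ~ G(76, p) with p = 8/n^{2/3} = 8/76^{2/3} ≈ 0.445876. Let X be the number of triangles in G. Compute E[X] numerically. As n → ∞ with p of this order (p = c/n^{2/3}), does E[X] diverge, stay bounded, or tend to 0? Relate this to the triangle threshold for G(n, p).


Number of potential triangles: C(76, 3) = 70300.
Each occurs with probability p³ ≈ (0.445876)³ ≈ 8.86426593e-02.
By linearity: E[X] = C(76, 3)·p³ ≈ 70300 · 8.86426593e-02 ≈ 6231.578947.
Since α = 2/3 < 1, p = c/n^{2/3} ≫ 1/n is above the triangle threshold p ~ 1/n. Asymptotically E[X] ~ (c³/6)·n^{3(1−α)} = (8³/6)·n^{1} → ∞; triangles are abundant w.h.p.

E[X] ≈ 6231.578947; in regime p = Θ(1/n^{2/3}) E[X] diverges (above the triangle threshold p ~ 1/n).


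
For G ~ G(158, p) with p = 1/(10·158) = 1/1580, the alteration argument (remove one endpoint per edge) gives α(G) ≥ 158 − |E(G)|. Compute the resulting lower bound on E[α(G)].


E[|E(G)|] = C(158, 2)·p = 12403 · (1/1580) = 157/20.
E[α(G)] ≥ n − E[|E(G)|] = 158 − 157/20 = 3003/20.
Numerically: ≈ 150.15000.
(This is only a lower bound; the true E[α(G)] may be larger.)

E[α(G)] ≥ 3003/20 ≈ 150.15000.


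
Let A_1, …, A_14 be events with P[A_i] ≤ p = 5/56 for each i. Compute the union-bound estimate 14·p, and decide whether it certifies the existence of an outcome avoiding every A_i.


Union bound: P[∪_{i=1}^{14} A_i] ≤ Σ_i P[A_i] ≤ 14·p = 14·(5/56) = 5/4.
Numerically: 5/4 ≈ 1.250000.
Is 5/4 < 1? NO.
Since the bound 5/4 is ≥ 1, the union bound is uninformative here; it does NOT by itself certify existence.

14·p = 5/4 ≈ 1.250000; existence NOT certified by the union bound.


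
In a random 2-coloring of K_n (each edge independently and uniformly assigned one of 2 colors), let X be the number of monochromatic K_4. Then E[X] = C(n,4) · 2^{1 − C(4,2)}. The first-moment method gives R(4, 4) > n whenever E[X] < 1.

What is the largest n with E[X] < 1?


We need C(n, 4) · 2^{1 − 6} < 1, i.e. C(n, 4) < 2^{6 − 1} = 32.
Check values of n near the boundary:
  n = 5: C(5, 4) = 5; 5 < 32? YES
  n = 6: C(6, 4) = 15; 15 < 32? YES
  n = 7: C(7, 4) = 35; 35 < 32? NO
  n = 8: C(8, 4) = 70; 70 < 32? NO
  n = 9: C(9, 4) = 126; 126 < 32? NO
The largest n with C(n, 4) < 32 is n = 6 (where E[X] = 15/32 ≈ 0.4687500). Hence R(4, 4) > 6, i.e. R(4, 4) ≥ 7.

Largest n = 6; hence R(4, 4) > 6.


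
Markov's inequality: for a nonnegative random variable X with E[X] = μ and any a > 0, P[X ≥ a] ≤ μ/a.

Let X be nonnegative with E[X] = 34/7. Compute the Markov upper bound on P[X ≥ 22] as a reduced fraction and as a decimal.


μ = E[X] = 34/7, a = 22.
Markov: P[X ≥ 22] ≤ μ/a = (34/7)/22 = 17/77.
Numerically: ≈ 0.221.
(Since a = 22 > μ = 4.857, the bound 17/77 is < 1 and informative.)

P[X ≥ 22] ≤ 17/77 ≈ 0.221.


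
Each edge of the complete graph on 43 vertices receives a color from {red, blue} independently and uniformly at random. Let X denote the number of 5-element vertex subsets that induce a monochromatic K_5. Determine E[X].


Let X = Σ_S X_S over the C(43, 5) = 962598 subsets S of size 5, where X_S = 1 if the K_5 on S is monochromatic.
For a fixed S, the K_5 on S has C(5, 2) = 10 edges. P[all 10 edges red] = (1/2)^10, and likewise for blue, so P[monochromatic] = 2·(1/2)^10 = 2^{1 − 10} = 1/512.
By linearity of expectation: E[X] = C(43, 5) · 2^{1 − 10} = 962598 · 1/512 = 481299/256.
Numerically: E[X] ≈ 1880.0742.

E[X] = C(43,5)·2^(1−C(5,2)) = 481299/256 ≈ 1880.0742.


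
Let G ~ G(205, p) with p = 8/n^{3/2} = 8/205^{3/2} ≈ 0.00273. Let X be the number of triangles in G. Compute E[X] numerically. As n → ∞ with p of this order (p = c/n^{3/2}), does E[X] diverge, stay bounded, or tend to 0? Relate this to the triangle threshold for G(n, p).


Number of potential triangles: C(205, 3) = 1414910.
Each occurs with probability p³ ≈ (0.00273)³ ≈ 2.02478e-08.
By linearity: E[X] = C(205, 3)·p³ ≈ 1414910 · 2.02478e-08 ≈ 0.029.
Since α = 3/2 > 1, p = c/n^{3/2} = o(1/n) is below the triangle threshold p ~ 1/n. Asymptotically E[X] ~ (c³/6)·n^{3(1−α)} = (8³/6)·n^{-1.5} → 0, so by Markov's inequality G has no triangles w.h.p.

E[X] ≈ 0.029; in regime p = Θ(1/n^{3/2}) E[X] tends to 0 (below the triangle threshold p ~ 1/n).


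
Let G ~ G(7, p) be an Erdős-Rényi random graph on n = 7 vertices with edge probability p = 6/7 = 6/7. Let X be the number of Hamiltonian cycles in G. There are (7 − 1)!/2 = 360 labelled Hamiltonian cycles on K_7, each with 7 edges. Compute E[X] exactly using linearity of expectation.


K_7 has (7 − 1)!/2 = 360 labelled Hamiltonian cycles.
For each such Hamiltonian cycle H, let X_H = 1 if all 7 edges of H are present in G. Then P[X_H = 1] = p^{7} = (6/7)^{7} = 279936/823543.
By linearity of expectation: E[X] = Σ_H E[X_H] = 360 · p^{7} = 360 · 279936/823543 = 100776960/823543.
Numerically: E[X] ≈ 122.

E[X] = 360 · (6/7)^{7} = 100776960/823543 ≈ 122.


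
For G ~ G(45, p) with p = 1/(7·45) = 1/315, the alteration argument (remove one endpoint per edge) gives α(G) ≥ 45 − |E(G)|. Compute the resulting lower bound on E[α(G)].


E[|E(G)|] = C(45, 2)·p = 990 · (1/315) = 22/7.
E[α(G)] ≥ n − E[|E(G)|] = 45 − 22/7 = 293/7.
Numerically: ≈ 41.857143.
(This is only a lower bound; the true E[α(G)] may be larger.)

E[α(G)] ≥ 293/7 ≈ 41.857143.


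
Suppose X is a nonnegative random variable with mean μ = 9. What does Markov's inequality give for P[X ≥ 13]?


μ = E[X] = 9, a = 13.
Markov: P[X ≥ 13] ≤ μ/a = (9)/13 = 9/13.
Numerically: ≈ 0.69231.
(Since a = 13 > μ = 9.00000, the bound 9/13 is < 1 and informative.)

P[X ≥ 13] ≤ 9/13 ≈ 0.69231.


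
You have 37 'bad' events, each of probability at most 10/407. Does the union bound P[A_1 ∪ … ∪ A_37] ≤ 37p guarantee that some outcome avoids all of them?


Union bound: P[∪_{i=1}^{37} A_i] ≤ Σ_i P[A_i] ≤ 37·p = 37·(10/407) = 10/11.
Numerically: 10/11 ≈ 0.90909.
Is 10/11 < 1? YES.
Since P[∪ A_i] ≤ 10/11 < 1, the complement has P[∩ A_i^c] ≥ 1 − 10/11 = 1/11 > 0, so some outcome avoids every A_i.

37·p = 10/11 ≈ 0.90909; existence CERTIFIED by the union bound.


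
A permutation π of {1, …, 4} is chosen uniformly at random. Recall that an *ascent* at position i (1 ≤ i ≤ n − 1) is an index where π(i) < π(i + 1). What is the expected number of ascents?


Write X = Σ X_I over i = 1, …, 3, with X_I the indicator of one ascent.
There are 3 indicators.
For each fixed i, the pair (π(i), π(i+1)) is a uniformly random ordered pair of distinct values from {1, …, 4}; by symmetry P[π(i) < π(i+1)] = 1/2.
By linearity: E[X] = 3 · (1/2) = (4 − 1) · (1/2) = 3/2 ≈ 1.500000.

E[X] = 3/2 = 1.500000.


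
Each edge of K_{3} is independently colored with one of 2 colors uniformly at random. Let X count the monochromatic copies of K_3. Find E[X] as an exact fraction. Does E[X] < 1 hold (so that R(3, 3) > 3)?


E[X] = C(3, 3) · 2^{1 − 3} = 1 · 2^{−2} = 1/4.
As a reduced fraction: E[X] = 1/4 ≈ 0.250.
Is E[X] < 1? YES.
Since E[X] < 1, there exists a 2-coloring of K_{3} with no monochromatic K_3; hence R(3, 3) > 3.

E[X] = 1/4 ≈ 0.250; E[X] < 1, so R(3, 3) > 3.


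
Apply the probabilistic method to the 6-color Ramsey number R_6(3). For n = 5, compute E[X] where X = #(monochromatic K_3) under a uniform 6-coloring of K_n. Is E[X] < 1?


E[X] = C(5, 3) · 6^{1 − 3} = 10 · 6^{−2} = 10/36.
As a reduced fraction: E[X] = 5/18 ≈ 0.2777778.
Is E[X] < 1? YES.
Since E[X] < 1, there exists a 6-coloring of K_{5} with no monochromatic K_3; hence R_6(3) > 5.

E[X] = 5/18 ≈ 0.2777778; E[X] < 1, so R_6(3) > 5.


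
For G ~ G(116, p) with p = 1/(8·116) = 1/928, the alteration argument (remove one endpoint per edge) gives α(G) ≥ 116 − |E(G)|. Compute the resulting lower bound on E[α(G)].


E[|E(G)|] = C(116, 2)·p = 6670 · (1/928) = 115/16.
E[α(G)] ≥ n − E[|E(G)|] = 116 − 115/16 = 1741/16.
Numerically: ≈ 108.812.
(This is only a lower bound; the true E[α(G)] may be larger.)

E[α(G)] ≥ 1741/16 ≈ 108.812.


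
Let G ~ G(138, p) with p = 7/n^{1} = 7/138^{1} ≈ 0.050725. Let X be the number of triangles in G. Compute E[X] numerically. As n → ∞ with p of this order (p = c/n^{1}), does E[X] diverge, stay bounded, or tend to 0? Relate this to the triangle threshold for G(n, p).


Number of potential triangles: C(138, 3) = 428536.
Each occurs with probability p³ ≈ (0.050725)³ ≈ 1.3051393e-04.
By linearity: E[X] = C(138, 3)·p³ ≈ 428536 · 1.3051393e-04 ≈ 55.92992.
Here α = 1, so p = 7/n is exactly at the triangle threshold p ~ 1/n. Asymptotically E[X] → c³/6 = 7³/6 = 343/6 ≈ 57.16667, a bounded constant. In this regime the triangle count is asymptotically Poisson(c³/6).

E[X] ≈ 55.92992; in regime p = Θ(1/n^{1}) E[X] stays bounded (at the triangle threshold p ~ 1/n).


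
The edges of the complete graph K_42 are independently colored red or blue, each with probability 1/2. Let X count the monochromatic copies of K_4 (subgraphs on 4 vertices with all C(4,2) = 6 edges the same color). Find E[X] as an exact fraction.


Let X = Σ_S X_S over the C(42, 4) = 111930 subsets S of size 4, where X_S = 1 if the K_4 on S is monochromatic.
For a fixed S, the K_4 on S has C(4, 2) = 6 edges. P[all 6 edges red] = (1/2)^6, and likewise for blue, so P[monochromatic] = 2·(1/2)^6 = 2^{1 − 6} = 1/32.
Summing: E[X] = C(42, 4) · 2^{1 − 6} = 111930 · 1/32 = 55965/16.
Numerically: E[X] ≈ 3497.812500.

E[X] = C(42,4)·2^(1−C(4,2)) = 55965/16 ≈ 3497.812500.


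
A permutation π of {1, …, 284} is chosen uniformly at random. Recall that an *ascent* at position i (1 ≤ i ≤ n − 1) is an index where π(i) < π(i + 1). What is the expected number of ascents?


Write X = Σ X_I over i = 1, …, 283, with X_I the indicator of one ascent.
There are 283 indicators.
For each fixed i, the pair (π(i), π(i+1)) is a uniformly random ordered pair of distinct values from {1, …, 284}; by symmetry P[π(i) < π(i+1)] = 1/2.
By linearity: E[X] = 283 · (1/2) = (284 − 1) · (1/2) = 283/2 ≈ 141.5000.

E[X] = 283/2 = 141.5000.


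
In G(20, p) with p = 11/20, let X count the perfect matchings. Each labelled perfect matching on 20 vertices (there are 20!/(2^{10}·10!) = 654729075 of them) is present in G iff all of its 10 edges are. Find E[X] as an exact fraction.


K_20 has 20!/(2^{10}·10!) = 654729075 labelled perfect matchings.
For each such perfect matching H, let X_H = 1 if all 10 edges of H are present in G. Then P[X_H = 1] = p^{10} = (11/20)^{10} = 25937424601/10240000000000.
By linearity of expectation: E[X] = Σ_H E[X_H] = 654729075 · p^{10} = 654729075 · 25937424601/10240000000000 = 679279440675798963/409600000000.
Numerically: E[X] ≈ 1.66e+06.

E[X] = 654729075 · (11/20)^{10} = 679279440675798963/409600000000 ≈ 1.66e+06.


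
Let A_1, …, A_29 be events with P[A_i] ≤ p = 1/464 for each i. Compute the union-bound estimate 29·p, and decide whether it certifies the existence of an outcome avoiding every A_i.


Union bound: P[∪_{i=1}^{29} A_i] ≤ Σ_i P[A_i] ≤ 29·p = 29·(1/464) = 1/16.
Numerically: 1/16 ≈ 0.062500.
Is 1/16 < 1? YES.
Since P[∪ A_i] ≤ 1/16 < 1, the complement has P[∩ A_i^c] ≥ 1 − 1/16 = 15/16 > 0, so some outcome avoids every A_i.

29·p = 1/16 ≈ 0.062500; existence CERTIFIED by the union bound.


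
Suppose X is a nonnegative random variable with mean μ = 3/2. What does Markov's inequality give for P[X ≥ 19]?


μ = E[X] = 3/2, a = 19.
Markov: P[X ≥ 19] ≤ μ/a = (3/2)/19 = 3/38.
Numerically: ≈ 0.07895.
(Since a = 19 > μ = 1.50000, the bound 3/38 is < 1 and informative.)

P[X ≥ 19] ≤ 3/38 ≈ 0.07895.


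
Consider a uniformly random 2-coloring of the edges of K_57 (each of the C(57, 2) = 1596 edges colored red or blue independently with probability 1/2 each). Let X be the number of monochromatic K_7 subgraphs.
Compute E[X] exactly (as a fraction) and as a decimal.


Let X = Σ_S X_S over the C(57, 7) = 264385836 subsets S of size 7, where X_S = 1 if the K_7 on S is monochromatic.
For a fixed S, the K_7 on S has C(7, 2) = 21 edges. P[all 21 edges red] = (1/2)^21, and likewise for blue, so P[monochromatic] = 2·(1/2)^21 = 2^{1 − 21} = 1/1048576.
By linearity of expectation: E[X] = C(57, 7) · 2^{1 − 21} = 264385836 · 1/1048576 = 66096459/262144.
Numerically: E[X] ≈ 252.13798.

E[X] = C(57,7)·2^(1−C(7,2)) = 66096459/262144 ≈ 252.13798.


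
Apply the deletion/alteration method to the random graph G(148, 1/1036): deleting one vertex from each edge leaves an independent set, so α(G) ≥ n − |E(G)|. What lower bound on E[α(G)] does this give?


E[|E(G)|] = C(148, 2)·p = 10878 · (1/1036) = 21/2.
E[α(G)] ≥ n − E[|E(G)|] = 148 − 21/2 = 275/2.
Numerically: ≈ 137.5000.
(This is only a lower bound; the true E[α(G)] may be larger.)

E[α(G)] ≥ 275/2 ≈ 137.5000.


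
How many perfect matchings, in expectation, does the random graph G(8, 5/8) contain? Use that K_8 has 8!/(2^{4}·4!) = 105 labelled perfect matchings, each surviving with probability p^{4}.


K_8 has 8!/(2^{4}·4!) = 105 labelled perfect matchings.
For each such perfect matching H, let X_H = 1 if all 4 edges of H are present in G. Then P[X_H = 1] = p^{4} = (5/8)^{4} = 625/4096.
By linearity: E[X] = Σ_H E[X_H] = 105 · p^{4} = 105 · 625/4096 = 65625/4096.
Numerically: E[X] ≈ 16.02.

E[X] = 105 · (5/8)^{4} = 65625/4096 ≈ 16.02.


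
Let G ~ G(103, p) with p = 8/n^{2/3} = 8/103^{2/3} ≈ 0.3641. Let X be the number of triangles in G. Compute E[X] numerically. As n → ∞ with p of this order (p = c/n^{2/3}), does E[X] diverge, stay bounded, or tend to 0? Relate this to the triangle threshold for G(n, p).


Number of potential triangles: C(103, 3) = 176851.
Each occurs with probability p³ ≈ (0.3641)³ ≈ 4.826091e-02.
By linearity: E[X] = C(103, 3)·p³ ≈ 176851 · 4.826091e-02 ≈ 8534.9903.
Since α = 2/3 < 1, p = c/n^{2/3} ≫ 1/n is above the triangle threshold p ~ 1/n. Asymptotically E[X] ~ (c³/6)·n^{3(1−α)} = (8³/6)·n^{1} → ∞; triangles are abundant w.h.p.

E[X] ≈ 8534.9903; in regime p = Θ(1/n^{2/3}) E[X] diverges (above the triangle threshold p ~ 1/n).


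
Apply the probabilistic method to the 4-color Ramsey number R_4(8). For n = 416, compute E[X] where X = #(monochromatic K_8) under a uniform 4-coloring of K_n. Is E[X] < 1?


E[X] = C(416, 8) · 4^{1 − 28} = 20788229335792620 · 4^{−27} = 20788229335792620/18014398509481984.
As a reduced fraction: E[X] = 5197057333948155/4503599627370496 ≈ 1.1539785.
Is E[X] < 1? NO.
Since E[X] ≥ 1, the first-moment bound is inconclusive at n = 416; it does NOT by itself certify R_4(8) > 416.

E[X] = 5197057333948155/4503599627370496 ≈ 1.1539785; E[X] ≥ 1; first-moment method inconclusive here.
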